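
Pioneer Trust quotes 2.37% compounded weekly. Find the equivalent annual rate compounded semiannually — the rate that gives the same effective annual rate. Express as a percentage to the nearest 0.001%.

2.384%

EAR = (1 + 0.0237/52)^52 − 1 = 0.023978.
Solve (1 + r/2)^2 = 1.023978: r/2 = 1.023978^(1/2) − 1 = 0.011918, so r = 0.023836 = 2.384%.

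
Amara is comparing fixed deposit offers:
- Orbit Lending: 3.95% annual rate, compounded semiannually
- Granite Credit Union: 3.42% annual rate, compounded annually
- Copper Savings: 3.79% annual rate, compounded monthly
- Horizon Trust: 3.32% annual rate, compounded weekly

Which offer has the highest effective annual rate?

Orbit Lending: (1 + 0.0395/2)^2 − 1 = 3.989%
Granite Credit Union: compounded annually, EAR = 3.420%
Copper Savings: (1 + 0.0379/12)^12 − 1 = 3.857%
Horizon Trust: (1 + 0.0332/52)^52 − 1 = 3.375%
The highest effective annual rate is Orbit Lending at 3.989%.

Orbit Lending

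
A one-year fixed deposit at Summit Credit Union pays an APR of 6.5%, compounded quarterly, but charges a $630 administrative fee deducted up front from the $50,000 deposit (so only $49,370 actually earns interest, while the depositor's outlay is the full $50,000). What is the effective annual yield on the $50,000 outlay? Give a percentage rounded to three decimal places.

5.316%

Value after one year: 49,370 × (1 + 0.065/4)^4 = 49,370 × 1.066602 = $52,658.12.
Effective yield on the $50,000 outlay: 52,658.12 / 50,000 − 1 = 0.053162 = 5.316%.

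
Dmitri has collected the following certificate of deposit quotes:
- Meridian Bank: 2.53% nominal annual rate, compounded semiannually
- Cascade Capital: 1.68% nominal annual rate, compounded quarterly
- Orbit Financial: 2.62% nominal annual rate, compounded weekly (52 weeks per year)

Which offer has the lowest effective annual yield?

Meridian Bank: (1 + 0.0253/2)^2 − 1 = 2.546%
Cascade Capital: (1 + 0.0168/4)^4 − 1 = 1.691%
Orbit Financial: (1 + 0.0262/52)^52 − 1 = 2.654%
The lowest effective annual rate is Cascade Capital at 1.691%.

Cascade Capital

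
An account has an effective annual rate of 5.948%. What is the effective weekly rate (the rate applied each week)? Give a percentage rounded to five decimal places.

The per-week rate i satisfies (1 + i)^52 = 1 + 0.05948.
i = 1.05948^(1/52) − 1 = 0.0011117 = 0.11117%.

0.11117%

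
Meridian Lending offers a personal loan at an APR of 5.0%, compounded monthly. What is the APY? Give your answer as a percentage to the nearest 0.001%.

5.116%

EAR = (1 + 0.050/12)^12 − 1.
= 1.051162 − 1 = 5.116%.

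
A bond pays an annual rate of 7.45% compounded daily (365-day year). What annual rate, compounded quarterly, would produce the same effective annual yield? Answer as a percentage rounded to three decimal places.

EAR = (1 + 0.0745/365)^365 − 1 = 0.077337.
Solve (1 + r/4)^4 = 1.077337: r/4 = 1.077337^(1/4) − 1 = 0.018798, so r = 0.075190 = 7.519%.

7.519%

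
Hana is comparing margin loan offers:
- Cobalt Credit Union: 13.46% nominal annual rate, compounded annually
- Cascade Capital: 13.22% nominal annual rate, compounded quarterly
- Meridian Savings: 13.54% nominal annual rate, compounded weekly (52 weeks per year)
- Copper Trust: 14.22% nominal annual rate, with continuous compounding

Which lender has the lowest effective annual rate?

Cobalt Credit Union: compounded annually, EAR = 13.460%
Cascade Capital: (1 + 0.1322/4)^4 − 1 = 13.890%
Meridian Savings: (1 + 0.1354/52)^52 − 1 = 14.479%
Copper Trust: e^0.1422 − 1 = 15.281%
The lowest effective annual rate is Cobalt Credit Union at 13.460%.

Cobalt Credit Union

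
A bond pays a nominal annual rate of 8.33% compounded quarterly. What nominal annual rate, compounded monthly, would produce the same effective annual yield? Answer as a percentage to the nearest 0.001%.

EAR = (1 + 0.0833/4)^4 − 1 = 0.085938.
Solve (1 + r/12)^12 = 1.085938: r/12 = 1.085938^(1/12) − 1 = 0.006894, so r = 0.082728 = 8.273%.

8.273%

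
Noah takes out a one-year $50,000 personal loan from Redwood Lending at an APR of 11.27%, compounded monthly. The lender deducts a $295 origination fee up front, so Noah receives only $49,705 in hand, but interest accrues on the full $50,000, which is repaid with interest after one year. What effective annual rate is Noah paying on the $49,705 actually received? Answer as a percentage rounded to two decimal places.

12.53%

Amount owed after one year: 50,000 × (1 + 0.1127/12)^12 = 50,000 × 1.118708 = $55,935.38.
Effective rate on net proceeds: 55,935.38 / 49,705 − 1 = 0.125347 = 12.53%.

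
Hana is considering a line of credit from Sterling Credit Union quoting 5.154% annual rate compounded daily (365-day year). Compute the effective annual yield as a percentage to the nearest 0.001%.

5.289%

EAR = (1 + 0.05154/365)^365 − 1.
= (1 + 0.000141)^365 − 1 = 1.052887 − 1 = 5.289%.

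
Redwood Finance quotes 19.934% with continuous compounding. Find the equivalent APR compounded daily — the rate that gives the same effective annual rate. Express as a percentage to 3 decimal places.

19.939%

EAR under continuous compounding: e^0.19934 − 1 = 0.220597.
Solve (1 + r/365)^365 = 1.220597: r/365 = 1.220597^(1/365) − 1 = 0.000546, so r = 0.199394 = 19.939%.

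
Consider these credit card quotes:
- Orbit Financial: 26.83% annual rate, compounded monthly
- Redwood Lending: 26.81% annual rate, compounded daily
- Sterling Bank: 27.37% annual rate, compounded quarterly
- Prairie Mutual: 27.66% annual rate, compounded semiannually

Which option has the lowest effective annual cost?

Orbit Financial: (1 + 0.2683/12)^12 − 1 = 30.388%
Redwood Lending: (1 + 0.2681/365)^365 − 1 = 30.735%
Sterling Bank: (1 + 0.2737/4)^4 − 1 = 30.310%
Prairie Mutual: (1 + 0.2766/2)^2 − 1 = 29.573%
The lowest effective annual rate is Prairie Mutual at 29.573%.

Prairie Mutual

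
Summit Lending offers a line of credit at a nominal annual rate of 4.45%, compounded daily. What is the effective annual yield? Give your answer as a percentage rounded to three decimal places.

EAR = (1 + 0.0445/365)^365 − 1.
= (1 + 0.000122)^365 − 1 = 1.045502 − 1 = 4.550%.

4.550%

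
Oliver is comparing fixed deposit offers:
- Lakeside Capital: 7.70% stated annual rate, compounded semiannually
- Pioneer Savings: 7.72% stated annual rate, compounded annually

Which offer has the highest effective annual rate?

Lakeside Capital: (1 + 0.0770/2)^2 − 1 = 7.848%
Pioneer Savings: compounded annually, EAR = 7.720%
The highest effective annual rate is Lakeside Capital at 7.848%.

Lakeside Capital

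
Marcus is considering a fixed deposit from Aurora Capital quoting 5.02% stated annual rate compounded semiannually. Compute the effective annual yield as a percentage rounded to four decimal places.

5.0830%

EAR = (1 + 0.0502/2)^2 − 1.
= (1 + 0.025100)^2 − 1 = 1.050830 − 1 = 5.0830%.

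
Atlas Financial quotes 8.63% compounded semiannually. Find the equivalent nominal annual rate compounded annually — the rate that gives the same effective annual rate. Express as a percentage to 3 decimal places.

8.816%

EAR = (1 + 0.0863/2)^2 − 1 = 0.088162.
Compounded annually, the equivalent nominal rate is the EAR itself: 8.816%.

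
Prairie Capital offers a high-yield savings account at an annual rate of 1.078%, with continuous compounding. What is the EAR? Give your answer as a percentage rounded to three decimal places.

With continuous compounding, EAR = e^0.01078 − 1.
e^0.01078 = 1.010838, so EAR = 0.010838 = 1.084%.

1.084%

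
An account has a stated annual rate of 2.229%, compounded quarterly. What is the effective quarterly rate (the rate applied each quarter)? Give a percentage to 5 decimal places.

With a nominal annual rate compounded quarterly, the periodic rate is the nominal rate divided by 4.
i = 0.02229 / 4 = 0.0055725 = 0.55725%.

0.55725%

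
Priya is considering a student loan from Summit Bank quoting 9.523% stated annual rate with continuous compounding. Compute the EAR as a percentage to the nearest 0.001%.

9.991%

With continuous compounding, EAR = e^0.09523 − 1.
e^0.09523 = 1.099912, so EAR = 0.099912 = 9.991%.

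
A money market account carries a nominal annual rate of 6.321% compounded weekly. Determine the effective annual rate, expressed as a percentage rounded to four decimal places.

6.5210%

EAR = (1 + 0.06321/52)^52 − 1.
= (1 + 0.001216)^52 − 1 = 1.065210 − 1 = 6.5210%.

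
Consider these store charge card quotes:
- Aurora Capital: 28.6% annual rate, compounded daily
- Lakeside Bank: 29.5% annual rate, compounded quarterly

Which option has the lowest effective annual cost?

Lakeside Bank

Aurora Capital: (1 + 0.286/365)^365 − 1 = 33.094%
Lakeside Bank: (1 + 0.295/4)^4 − 1 = 32.927%
The lowest effective annual rate is Lakeside Bank at 32.927%.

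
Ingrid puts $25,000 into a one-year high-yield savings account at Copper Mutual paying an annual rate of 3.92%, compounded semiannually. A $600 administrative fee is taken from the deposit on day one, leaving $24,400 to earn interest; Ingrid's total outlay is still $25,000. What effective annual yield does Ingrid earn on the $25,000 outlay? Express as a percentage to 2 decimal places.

1.46%

Value after one year: 24,400 × (1 + 0.0392/2)^2 = 24,400 × 1.039584 = $25,365.85.
Effective yield on the $25,000 outlay: 25,365.85 / 25,000 − 1 = 0.014634 = 1.46%.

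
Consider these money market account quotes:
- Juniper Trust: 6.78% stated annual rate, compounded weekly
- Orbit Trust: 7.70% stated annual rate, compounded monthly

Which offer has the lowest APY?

Juniper Trust

Juniper Trust: (1 + 0.0678/52)^52 − 1 = 7.010%
Orbit Trust: (1 + 0.0770/12)^12 − 1 = 7.978%
The lowest effective annual rate is Juniper Trust at 7.010%.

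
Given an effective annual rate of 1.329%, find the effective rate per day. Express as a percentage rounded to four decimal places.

The per-day rate i satisfies (1 + i)^365 = 1 + 0.01329.
i = 1.01329^(1/365) − 1 = 0.0000362 = 0.0036%.

0.0036%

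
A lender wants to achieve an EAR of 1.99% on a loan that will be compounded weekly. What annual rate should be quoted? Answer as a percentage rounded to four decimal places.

(1 + r/52)^52 − 1 = 0.0199, so 1 + r/52 = 1.0199^(1/52).
r/52 = 0.000379, so r = 0.019708 = 1.9708%.

1.9708%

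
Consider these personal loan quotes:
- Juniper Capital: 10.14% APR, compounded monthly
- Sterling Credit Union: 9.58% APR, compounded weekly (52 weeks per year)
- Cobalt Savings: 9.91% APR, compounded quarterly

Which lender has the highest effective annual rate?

Juniper Capital: (1 + 0.1014/12)^12 − 1 = 10.625%
Sterling Credit Union: (1 + 0.0958/52)^52 − 1 = 10.044%
Cobalt Savings: (1 + 0.0991/4)^4 − 1 = 10.284%
The highest effective annual rate is Juniper Capital at 10.625%.

Juniper Capital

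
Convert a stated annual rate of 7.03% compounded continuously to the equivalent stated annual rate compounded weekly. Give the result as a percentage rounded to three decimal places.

7.035%

EAR under continuous compounding: e^0.0703 − 1 = 0.072830.
Solve (1 + r/52)^52 = 1.072830: r/52 = 1.072830^(1/52) − 1 = 0.001353, so r = 0.070348 = 7.035%.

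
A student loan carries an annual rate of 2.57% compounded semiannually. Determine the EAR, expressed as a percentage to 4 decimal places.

EAR = (1 + 0.0257/2)^2 − 1.
= (1 + 0.012850)^2 − 1 = 1.025865 − 1 = 2.5865%.

2.5865%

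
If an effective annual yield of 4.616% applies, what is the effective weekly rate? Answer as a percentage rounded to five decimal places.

0.08682%

The per-week rate i satisfies (1 + i)^52 = 1 + 0.04616.
i = 1.04616^(1/52) − 1 = 0.0008682 = 0.08682%.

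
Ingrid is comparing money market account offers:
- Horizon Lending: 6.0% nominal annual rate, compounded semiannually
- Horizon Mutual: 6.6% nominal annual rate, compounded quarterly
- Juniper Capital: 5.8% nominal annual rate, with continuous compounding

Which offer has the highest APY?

Horizon Mutual

Horizon Lending: (1 + 0.060/2)^2 − 1 = 6.090%
Horizon Mutual: (1 + 0.066/4)^4 − 1 = 6.765%
Juniper Capital: e^0.058 − 1 = 5.971%
The highest effective annual rate is Horizon Mutual at 6.765%.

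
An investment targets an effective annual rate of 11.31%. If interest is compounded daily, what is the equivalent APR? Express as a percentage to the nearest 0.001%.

10.716%

(1 + r/365)^365 − 1 = 0.1131, so 1 + r/365 = 1.1131^(1/365).
r/365 = 0.000294, so r = 0.107165 = 10.716%.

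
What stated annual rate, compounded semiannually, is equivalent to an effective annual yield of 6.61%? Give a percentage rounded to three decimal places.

6.504%

(1 + r/2)^2 − 1 = 0.0661, so 1 + r/2 = 1.0661^(1/2).
r/2 = 0.032521, so r = 0.065042 = 6.504%.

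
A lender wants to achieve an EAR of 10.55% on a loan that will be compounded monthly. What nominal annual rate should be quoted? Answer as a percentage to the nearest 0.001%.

(1 + r/12)^12 − 1 = 0.1055, so 1 + r/12 = 1.1055^(1/12).
r/12 = 0.008393, so r = 0.100718 = 10.072%.

10.072%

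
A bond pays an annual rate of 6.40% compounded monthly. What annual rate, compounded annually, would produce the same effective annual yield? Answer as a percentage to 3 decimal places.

EAR = (1 + 0.0640/12)^12 − 1 = 0.065911.
Compounded annually, the equivalent nominal rate is the EAR itself: 6.591%.

6.591%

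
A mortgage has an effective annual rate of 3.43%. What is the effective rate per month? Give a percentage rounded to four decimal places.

0.2814%

The per-month rate i satisfies (1 + i)^12 = 1 + 0.0343.
i = 1.0343^(1/12) − 1 = 0.0028144 = 0.2814%.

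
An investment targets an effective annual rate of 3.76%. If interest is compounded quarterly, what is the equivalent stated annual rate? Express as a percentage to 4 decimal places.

3.7081%

(1 + r/4)^4 − 1 = 0.0376, so 1 + r/4 = 1.0376^(1/4).
r/4 = 0.009270, so r = 0.037081 = 3.7081%.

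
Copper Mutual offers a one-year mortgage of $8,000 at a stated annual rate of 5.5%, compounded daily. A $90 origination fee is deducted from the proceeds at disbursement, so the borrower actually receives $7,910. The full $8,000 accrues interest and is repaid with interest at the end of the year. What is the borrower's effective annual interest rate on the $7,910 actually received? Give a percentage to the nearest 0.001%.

Amount owed after one year: 8,000 × (1 + 0.055/365)^365 = 8,000 × 1.056536 = $8,452.29.
Effective rate on net proceeds: 8,452.29 / 7,910 − 1 = 0.068558 = 6.856%.

6.856%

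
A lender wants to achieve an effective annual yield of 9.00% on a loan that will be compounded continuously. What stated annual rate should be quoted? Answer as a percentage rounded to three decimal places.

8.618%

Continuous: nominal r satisfies e^r − 1 = 0.0900.
r = ln(1 + 0.0900) = ln(1.0900) = 0.086178 = 8.618%.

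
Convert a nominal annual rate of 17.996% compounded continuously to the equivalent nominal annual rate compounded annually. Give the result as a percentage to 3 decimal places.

EAR under continuous compounding: e^0.17996 − 1 = 0.197169.
Compounded annually, the equivalent nominal rate is the EAR itself: 19.717%.

19.717%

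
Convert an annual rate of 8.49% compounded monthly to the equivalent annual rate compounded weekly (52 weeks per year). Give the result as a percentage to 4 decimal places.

8.4670%

EAR = (1 + 0.0849/12)^12 − 1 = 0.088283.
Solve (1 + r/52)^52 = 1.088283: r/52 = 1.088283^(1/52) − 1 = 0.001628, so r = 0.084670 = 8.4670%.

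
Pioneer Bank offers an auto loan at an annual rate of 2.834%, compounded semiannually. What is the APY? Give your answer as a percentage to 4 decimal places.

2.8541%

EAR = (1 + 0.02834/2)^2 − 1.
= (1 + 0.014170)^2 − 1 = 1.028541 − 1 = 2.8541%.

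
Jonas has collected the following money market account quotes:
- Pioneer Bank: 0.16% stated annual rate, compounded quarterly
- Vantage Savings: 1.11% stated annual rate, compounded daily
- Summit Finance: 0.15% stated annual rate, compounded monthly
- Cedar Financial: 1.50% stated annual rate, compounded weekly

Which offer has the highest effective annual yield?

Cedar Financial

Pioneer Bank: (1 + 0.0016/4)^4 − 1 = 0.160%
Vantage Savings: (1 + 0.0111/365)^365 − 1 = 1.116%
Summit Finance: (1 + 0.0015/12)^12 − 1 = 0.150%
Cedar Financial: (1 + 0.0150/52)^52 − 1 = 1.511%
The highest effective annual rate is Cedar Financial at 1.511%.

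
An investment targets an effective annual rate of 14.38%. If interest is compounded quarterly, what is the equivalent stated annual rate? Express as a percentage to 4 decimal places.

13.6638%

(1 + r/4)^4 − 1 = 0.1438, so 1 + r/4 = 1.1438^(1/4).
r/4 = 0.034159, so r = 0.136638 = 13.6638%.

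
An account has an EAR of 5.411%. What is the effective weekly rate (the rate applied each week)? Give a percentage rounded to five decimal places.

The per-week rate i satisfies (1 + i)^52 = 1 + 0.05411.
i = 1.05411^(1/52) − 1 = 0.0010139 = 0.10139%.

0.10139%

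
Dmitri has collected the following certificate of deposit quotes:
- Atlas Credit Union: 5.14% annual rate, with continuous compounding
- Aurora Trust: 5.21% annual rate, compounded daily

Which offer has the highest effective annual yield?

Aurora Trust

Atlas Credit Union: e^0.0514 − 1 = 5.274%
Aurora Trust: (1 + 0.0521/365)^365 − 1 = 5.348%
The highest effective annual rate is Aurora Trust at 5.348%.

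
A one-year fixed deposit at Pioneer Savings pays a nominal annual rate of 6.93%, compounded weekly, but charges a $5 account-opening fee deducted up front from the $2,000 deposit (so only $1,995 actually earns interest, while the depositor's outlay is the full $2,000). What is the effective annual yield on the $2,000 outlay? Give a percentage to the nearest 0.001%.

6.903%

Value after one year: 1,995 × (1 + 0.0693/52)^52 = 1,995 × 1.071708 = $2,138.06.
Effective yield on the $2,000 outlay: 2,138.06 / 2,000 − 1 = 0.069029 = 6.903%.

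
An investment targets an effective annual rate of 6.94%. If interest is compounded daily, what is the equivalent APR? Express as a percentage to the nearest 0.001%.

6.710%

(1 + r/365)^365 − 1 = 0.0694, so 1 + r/365 = 1.0694^(1/365).
r/365 = 0.000184, so r = 0.067104 = 6.710%.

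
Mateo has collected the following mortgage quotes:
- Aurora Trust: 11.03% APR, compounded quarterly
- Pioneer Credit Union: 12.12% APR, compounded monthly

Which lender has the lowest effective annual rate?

Aurora Trust

Aurora Trust: (1 + 0.1103/4)^4 − 1 = 11.495%
Pioneer Credit Union: (1 + 0.1212/12)^12 − 1 = 12.816%
The lowest effective annual rate is Aurora Trust at 11.495%.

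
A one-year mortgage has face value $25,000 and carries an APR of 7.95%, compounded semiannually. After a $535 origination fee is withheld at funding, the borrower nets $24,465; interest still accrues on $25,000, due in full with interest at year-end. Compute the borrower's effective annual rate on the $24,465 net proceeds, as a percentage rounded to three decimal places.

10.472%

Amount owed after one year: 25,000 × (1 + 0.0795/2)^2 = 25,000 × 1.081080 = $27,027.00.
Effective rate on net proceeds: 27,027.00 / 24,465 − 1 = 0.104721 = 10.472%.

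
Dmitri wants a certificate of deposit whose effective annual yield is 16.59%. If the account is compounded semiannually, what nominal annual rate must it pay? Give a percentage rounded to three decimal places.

(1 + r/2)^2 − 1 = 0.1659, so 1 + r/2 = 1.1659^(1/2).
r/2 = 0.079768, so r = 0.159537 = 15.954%.

15.954%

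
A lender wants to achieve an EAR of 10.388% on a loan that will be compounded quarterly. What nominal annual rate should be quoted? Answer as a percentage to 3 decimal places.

(1 + r/4)^4 − 1 = 0.10388, so 1 + r/4 = 1.10388^(1/4).
r/4 = 0.025016, so r = 0.100062 = 10.006%.

10.006%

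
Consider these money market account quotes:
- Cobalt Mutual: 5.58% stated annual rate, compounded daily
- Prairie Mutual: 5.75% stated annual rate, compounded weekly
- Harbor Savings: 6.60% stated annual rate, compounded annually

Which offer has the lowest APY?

Cobalt Mutual: (1 + 0.0558/365)^365 − 1 = 5.738%
Prairie Mutual: (1 + 0.0575/52)^52 − 1 = 5.915%
Harbor Savings: compounded annually, EAR = 6.600%
The lowest effective annual rate is Cobalt Mutual at 5.738%.

Cobalt Mutual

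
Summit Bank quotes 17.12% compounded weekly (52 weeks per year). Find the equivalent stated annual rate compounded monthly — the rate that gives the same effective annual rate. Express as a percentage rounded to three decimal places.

EAR = (1 + 0.1712/52)^52 − 1 = 0.186394.
Solve (1 + r/12)^12 = 1.186394: r/12 = 1.186394^(1/12) − 1 = 0.014345, so r = 0.172142 = 17.214%.

17.214%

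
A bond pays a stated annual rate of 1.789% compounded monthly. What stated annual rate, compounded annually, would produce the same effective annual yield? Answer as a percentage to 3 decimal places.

1.804%

EAR = (1 + 0.01789/12)^12 − 1 = 0.018037.
Compounded annually, the equivalent nominal rate is the EAR itself: 1.804%.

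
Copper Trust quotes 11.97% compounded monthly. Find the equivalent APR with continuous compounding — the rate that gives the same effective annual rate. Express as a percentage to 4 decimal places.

EAR = (1 + 0.1197/12)^12 − 1 = 0.126490.
Equivalent continuous rate: r = ln(1 + 0.126490) = 0.119107 = 11.9107%.

11.9107%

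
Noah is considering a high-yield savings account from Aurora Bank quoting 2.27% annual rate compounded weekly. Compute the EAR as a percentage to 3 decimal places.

EAR = (1 + 0.0227/52)^52 − 1.
= (1 + 0.000437)^52 − 1 = 1.022955 − 1 = 2.295%.

2.295%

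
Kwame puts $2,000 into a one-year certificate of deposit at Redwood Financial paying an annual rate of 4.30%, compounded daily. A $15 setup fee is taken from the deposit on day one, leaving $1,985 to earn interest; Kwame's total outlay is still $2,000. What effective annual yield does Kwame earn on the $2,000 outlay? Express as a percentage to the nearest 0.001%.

3.611%

Value after one year: 1,985 × (1 + 0.0430/365)^365 = 1,985 × 1.043935 = $2,072.21.
Effective yield on the $2,000 outlay: 2,072.21 / 2,000 − 1 = 0.036106 = 3.611%.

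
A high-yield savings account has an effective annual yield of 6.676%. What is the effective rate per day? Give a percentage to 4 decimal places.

The per-day rate i satisfies (1 + i)^365 = 1 + 0.06676.
i = 1.06676^(1/365) − 1 = 0.0001771 = 0.0177%.

0.0177%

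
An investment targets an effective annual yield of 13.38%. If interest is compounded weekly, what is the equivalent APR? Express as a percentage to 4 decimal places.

12.5727%

(1 + r/52)^52 − 1 = 0.1338, so 1 + r/52 = 1.1338^(1/52).
r/52 = 0.002418, so r = 0.125727 = 12.5727%.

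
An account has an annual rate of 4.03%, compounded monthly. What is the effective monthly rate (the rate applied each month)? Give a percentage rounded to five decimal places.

0.33583%

With a nominal annual rate compounded monthly, the periodic rate is the nominal rate divided by 12.
i = 0.0403 / 12 = 0.0033583 = 0.33583%.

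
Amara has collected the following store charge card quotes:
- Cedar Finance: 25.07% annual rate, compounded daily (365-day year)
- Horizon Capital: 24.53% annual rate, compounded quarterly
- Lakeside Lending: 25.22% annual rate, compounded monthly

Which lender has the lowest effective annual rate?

Horizon Capital

Cedar Finance: (1 + 0.2507/365)^365 − 1 = 28.481%
Horizon Capital: (1 + 0.2453/4)^4 − 1 = 26.880%
Lakeside Lending: (1 + 0.2522/12)^12 − 1 = 28.349%
The lowest effective annual rate is Horizon Capital at 26.880%.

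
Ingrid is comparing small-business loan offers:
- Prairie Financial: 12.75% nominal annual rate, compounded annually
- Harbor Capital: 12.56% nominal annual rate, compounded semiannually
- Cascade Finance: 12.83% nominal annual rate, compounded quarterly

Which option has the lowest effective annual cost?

Prairie Financial

Prairie Financial: compounded annually, EAR = 12.750%
Harbor Capital: (1 + 0.1256/2)^2 − 1 = 12.954%
Cascade Finance: (1 + 0.1283/4)^4 − 1 = 13.461%
The lowest effective annual rate is Prairie Financial at 12.750%.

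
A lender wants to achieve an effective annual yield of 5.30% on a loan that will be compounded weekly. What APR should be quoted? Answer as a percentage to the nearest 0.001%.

(1 + r/52)^52 − 1 = 0.0530, so 1 + r/52 = 1.0530^(1/52).
r/52 = 0.000994, so r = 0.051669 = 5.167%.

5.167%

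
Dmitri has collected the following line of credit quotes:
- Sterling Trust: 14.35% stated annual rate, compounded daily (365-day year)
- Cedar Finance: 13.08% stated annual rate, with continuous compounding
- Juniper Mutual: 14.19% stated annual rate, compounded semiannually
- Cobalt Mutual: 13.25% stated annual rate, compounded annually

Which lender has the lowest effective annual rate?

Cobalt Mutual

Sterling Trust: (1 + 0.1435/365)^365 − 1 = 15.427%
Cedar Finance: e^0.1308 − 1 = 13.974%
Juniper Mutual: (1 + 0.1419/2)^2 − 1 = 14.693%
Cobalt Mutual: compounded annually, EAR = 13.250%
The lowest effective annual rate is Cobalt Mutual at 13.250%.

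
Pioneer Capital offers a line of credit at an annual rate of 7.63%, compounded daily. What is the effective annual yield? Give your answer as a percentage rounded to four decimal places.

7.9278%

EAR = (1 + 0.0763/365)^365 − 1.
= (1 + 0.000209)^365 − 1 = 1.079278 − 1 = 7.9278%.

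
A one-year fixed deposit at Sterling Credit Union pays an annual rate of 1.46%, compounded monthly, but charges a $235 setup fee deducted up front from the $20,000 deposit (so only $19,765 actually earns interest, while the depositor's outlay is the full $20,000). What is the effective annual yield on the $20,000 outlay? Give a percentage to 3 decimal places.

0.278%

Value after one year: 19,765 × (1 + 0.0146/12)^12 = 19,765 × 1.014698 = $20,055.51.
Effective yield on the $20,000 outlay: 20,055.51 / 20,000 − 1 = 0.002775 = 0.278%.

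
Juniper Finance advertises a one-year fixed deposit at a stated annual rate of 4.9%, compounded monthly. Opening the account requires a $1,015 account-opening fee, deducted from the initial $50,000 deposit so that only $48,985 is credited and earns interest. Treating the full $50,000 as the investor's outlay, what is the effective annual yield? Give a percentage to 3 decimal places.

Value after one year: 48,985 × (1 + 0.049/12)^12 = 48,985 × 1.050116 = $51,439.91.
Effective yield on the $50,000 outlay: 51,439.91 / 50,000 − 1 = 0.028798 = 2.880%.

2.880%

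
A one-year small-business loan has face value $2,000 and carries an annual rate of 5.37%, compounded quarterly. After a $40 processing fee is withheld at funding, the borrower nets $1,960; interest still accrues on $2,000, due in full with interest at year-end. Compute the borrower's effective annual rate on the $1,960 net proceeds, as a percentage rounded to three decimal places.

7.632%

Amount owed after one year: 2,000 × (1 + 0.0537/4)^4 = 2,000 × 1.054791 = $2,109.58.
Effective rate on net proceeds: 2,109.58 / 1,960 − 1 = 0.076317 = 7.632%.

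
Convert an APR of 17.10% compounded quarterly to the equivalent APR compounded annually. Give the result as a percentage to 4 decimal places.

18.2281%

EAR = (1 + 0.1710/4)^4 − 1 = 0.182281.
Compounded annually, the equivalent nominal rate is the EAR itself: 18.2281%.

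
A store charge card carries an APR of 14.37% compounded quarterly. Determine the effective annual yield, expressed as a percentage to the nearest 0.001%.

EAR = (1 + 0.1437/4)^4 − 1.
= (1 + 0.035925)^4 − 1 = 1.151631 − 1 = 15.163%.

15.163%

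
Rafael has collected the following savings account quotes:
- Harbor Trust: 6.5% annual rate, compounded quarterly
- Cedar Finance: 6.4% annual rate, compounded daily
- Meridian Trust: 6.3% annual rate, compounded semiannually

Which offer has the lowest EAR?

Meridian Trust

Harbor Trust: (1 + 0.065/4)^4 − 1 = 6.660%
Cedar Finance: (1 + 0.064/365)^365 − 1 = 6.609%
Meridian Trust: (1 + 0.063/2)^2 − 1 = 6.399%
The lowest effective annual rate is Meridian Trust at 6.399%.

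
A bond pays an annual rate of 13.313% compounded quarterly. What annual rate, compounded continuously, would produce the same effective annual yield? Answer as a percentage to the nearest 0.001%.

13.096%

EAR = (1 + 0.13313/4)^4 − 1 = 0.139925.
Equivalent continuous rate: r = ln(1 + 0.139925) = 0.130963 = 13.096%.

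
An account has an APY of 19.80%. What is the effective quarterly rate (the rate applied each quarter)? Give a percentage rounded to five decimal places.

4.61988%

The per-quarter rate i satisfies (1 + i)^4 = 1 + 0.1980.
i = 1.1980^(1/4) − 1 = 0.0461988 = 4.61988%.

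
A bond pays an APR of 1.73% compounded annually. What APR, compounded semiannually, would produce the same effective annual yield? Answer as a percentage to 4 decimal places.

1.7226%

Compounded annually, EAR = nominal = 0.017300.
Solve (1 + r/2)^2 = 1.017300: r/2 = 1.017300^(1/2) − 1 = 0.008613, so r = 0.017226 = 1.7226%.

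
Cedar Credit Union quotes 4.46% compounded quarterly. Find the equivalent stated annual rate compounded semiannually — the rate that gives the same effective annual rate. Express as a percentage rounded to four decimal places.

4.4849%

EAR = (1 + 0.0446/4)^4 − 1 = 0.045351.
Solve (1 + r/2)^2 = 1.045351: r/2 = 1.045351^(1/2) − 1 = 0.022424, so r = 0.044849 = 4.4849%.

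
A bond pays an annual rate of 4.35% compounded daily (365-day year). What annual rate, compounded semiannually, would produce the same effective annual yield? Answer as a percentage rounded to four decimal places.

4.3974%

EAR = (1 + 0.0435/365)^365 − 1 = 0.044457.
Solve (1 + r/2)^2 = 1.044457: r/2 = 1.044457^(1/2) − 1 = 0.021987, so r = 0.043974 = 4.3974%.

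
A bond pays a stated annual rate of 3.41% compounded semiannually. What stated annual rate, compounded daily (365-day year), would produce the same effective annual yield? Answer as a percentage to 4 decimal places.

3.3814%

EAR = (1 + 0.0341/2)^2 − 1 = 0.034391.
Solve (1 + r/365)^365 = 1.034391: r/365 = 1.034391^(1/365) − 1 = 0.000093, so r = 0.033814 = 3.3814%.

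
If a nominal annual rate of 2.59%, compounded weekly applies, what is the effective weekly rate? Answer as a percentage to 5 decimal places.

0.04981%

With a nominal annual rate compounded weekly, the periodic rate is the nominal rate divided by 52.
i = 0.0259 / 52 = 0.0004981 = 0.04981%.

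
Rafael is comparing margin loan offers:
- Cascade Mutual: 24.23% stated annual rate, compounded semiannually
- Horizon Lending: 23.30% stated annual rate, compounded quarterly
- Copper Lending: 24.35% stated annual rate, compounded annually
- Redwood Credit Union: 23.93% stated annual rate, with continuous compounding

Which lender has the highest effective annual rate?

Redwood Credit Union

Cascade Mutual: (1 + 0.2423/2)^2 − 1 = 25.698%
Horizon Lending: (1 + 0.2330/4)^4 − 1 = 25.416%
Copper Lending: compounded annually, EAR = 24.350%
Redwood Credit Union: e^0.2393 − 1 = 27.036%
The highest effective annual rate is Redwood Credit Union at 27.036%.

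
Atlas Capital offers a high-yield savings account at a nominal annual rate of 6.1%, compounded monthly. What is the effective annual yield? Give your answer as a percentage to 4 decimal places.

EAR = (1 + 0.061/12)^12 − 1.
= (1 + 0.005083)^12 − 1 = 1.062735 − 1 = 6.2735%.

6.2735%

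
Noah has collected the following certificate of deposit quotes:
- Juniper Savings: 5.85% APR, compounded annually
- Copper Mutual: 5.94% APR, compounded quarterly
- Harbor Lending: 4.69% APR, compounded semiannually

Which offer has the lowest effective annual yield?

Juniper Savings: compounded annually, EAR = 5.850%
Copper Mutual: (1 + 0.0594/4)^4 − 1 = 6.074%
Harbor Lending: (1 + 0.0469/2)^2 − 1 = 4.745%
The lowest effective annual rate is Harbor Lending at 4.745%.

Harbor Lending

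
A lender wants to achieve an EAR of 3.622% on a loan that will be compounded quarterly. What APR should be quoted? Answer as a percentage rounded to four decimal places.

3.5738%

(1 + r/4)^4 − 1 = 0.03622, so 1 + r/4 = 1.03622^(1/4).
r/4 = 0.008935, so r = 0.035738 = 3.5738%.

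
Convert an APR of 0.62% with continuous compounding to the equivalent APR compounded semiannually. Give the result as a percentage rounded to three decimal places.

0.621%

EAR under continuous compounding: e^0.0062 − 1 = 0.006219.
Solve (1 + r/2)^2 = 1.006219: r/2 = 1.006219^(1/2) − 1 = 0.003105, so r = 0.006210 = 0.621%.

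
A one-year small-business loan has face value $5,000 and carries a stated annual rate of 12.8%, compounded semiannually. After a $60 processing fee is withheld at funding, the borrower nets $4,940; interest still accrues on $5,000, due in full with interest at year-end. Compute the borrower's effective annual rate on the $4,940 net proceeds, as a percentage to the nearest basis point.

14.58%

Amount owed after one year: 5,000 × (1 + 0.128/2)^2 = 5,000 × 1.132096 = $5,660.48.
Effective rate on net proceeds: 5,660.48 / 4,940 − 1 = 0.145846 = 14.58%.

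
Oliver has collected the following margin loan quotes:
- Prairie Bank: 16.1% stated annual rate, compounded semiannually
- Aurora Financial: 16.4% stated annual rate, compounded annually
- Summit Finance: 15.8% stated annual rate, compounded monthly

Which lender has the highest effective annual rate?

Summit Finance

Prairie Bank: (1 + 0.161/2)^2 − 1 = 16.748%
Aurora Financial: compounded annually, EAR = 16.400%
Summit Finance: (1 + 0.158/12)^12 − 1 = 16.996%
The highest effective annual rate is Summit Finance at 16.996%.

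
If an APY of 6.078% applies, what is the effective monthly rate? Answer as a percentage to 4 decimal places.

The per-month rate i satisfies (1 + i)^12 = 1 + 0.06078.
i = 1.06078^(1/12) − 1 = 0.0049291 = 0.4929%.

0.4929%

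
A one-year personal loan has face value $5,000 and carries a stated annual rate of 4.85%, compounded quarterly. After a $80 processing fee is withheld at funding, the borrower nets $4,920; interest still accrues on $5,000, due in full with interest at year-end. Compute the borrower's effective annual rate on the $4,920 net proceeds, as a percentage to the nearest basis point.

6.65%

Amount owed after one year: 5,000 × (1 + 0.0485/4)^4 = 5,000 × 1.049389 = $5,246.95.
Effective rate on net proceeds: 5,246.95 / 4,920 − 1 = 0.066452 = 6.65%.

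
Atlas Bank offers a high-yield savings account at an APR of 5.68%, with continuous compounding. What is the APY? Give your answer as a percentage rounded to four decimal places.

5.8444%

With continuous compounding, EAR = e^0.0568 − 1.
e^0.0568 = 1.058444, so EAR = 0.058444 = 5.8444%.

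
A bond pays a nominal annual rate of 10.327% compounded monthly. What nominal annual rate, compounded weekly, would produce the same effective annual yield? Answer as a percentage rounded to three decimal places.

10.293%

EAR = (1 + 0.10327/12)^12 − 1 = 0.108301.
Solve (1 + r/52)^52 = 1.108301: r/52 = 1.108301^(1/52) − 1 = 0.001979, so r = 0.102930 = 10.293%.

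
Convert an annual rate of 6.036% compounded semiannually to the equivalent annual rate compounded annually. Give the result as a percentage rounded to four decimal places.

6.1271%

EAR = (1 + 0.06036/2)^2 − 1 = 0.061271.
Compounded annually, the equivalent nominal rate is the EAR itself: 6.1271%.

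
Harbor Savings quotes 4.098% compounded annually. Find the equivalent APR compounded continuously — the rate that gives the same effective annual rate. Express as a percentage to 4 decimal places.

4.0163%

Compounded annually, EAR = nominal = 0.040980.
Equivalent continuous rate: r = ln(1 + 0.040980) = 0.040163 = 4.0163%.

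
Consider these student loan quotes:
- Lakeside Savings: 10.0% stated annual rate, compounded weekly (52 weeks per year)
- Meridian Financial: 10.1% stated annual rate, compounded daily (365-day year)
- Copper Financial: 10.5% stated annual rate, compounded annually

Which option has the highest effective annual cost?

Lakeside Savings: (1 + 0.100/52)^52 − 1 = 10.506%
Meridian Financial: (1 + 0.101/365)^365 − 1 = 10.626%
Copper Financial: compounded annually, EAR = 10.500%
The highest effective annual rate is Meridian Financial at 10.626%.

Meridian Financial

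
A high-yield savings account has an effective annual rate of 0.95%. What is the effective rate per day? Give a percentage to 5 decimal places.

0.00259%

The per-day rate i satisfies (1 + i)^365 = 1 + 0.0095.
i = 1.0095^(1/365) − 1 = 0.0000259 = 0.00259%.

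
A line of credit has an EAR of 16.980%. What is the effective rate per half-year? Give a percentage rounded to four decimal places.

8.1573%

The per-half-year rate i satisfies (1 + i)^2 = 1 + 0.16980.
i = 1.16980^(1/2) − 1 = 0.0815729 = 8.1573%.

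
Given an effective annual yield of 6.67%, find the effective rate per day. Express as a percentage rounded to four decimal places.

0.0177%

The per-day rate i satisfies (1 + i)^365 = 1 + 0.0667.
i = 1.0667^(1/365) − 1 = 0.0001769 = 0.0177%.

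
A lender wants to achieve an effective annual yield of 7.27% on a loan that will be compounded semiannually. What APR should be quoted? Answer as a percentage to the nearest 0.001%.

7.142%

(1 + r/2)^2 − 1 = 0.0727, so 1 + r/2 = 1.0727^(1/2).
r/2 = 0.035712, so r = 0.071425 = 7.142%.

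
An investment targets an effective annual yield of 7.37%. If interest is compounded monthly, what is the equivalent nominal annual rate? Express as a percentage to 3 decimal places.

(1 + r/12)^12 − 1 = 0.0737, so 1 + r/12 = 1.0737^(1/12).
r/12 = 0.005943, so r = 0.071322 = 7.132%.

7.132%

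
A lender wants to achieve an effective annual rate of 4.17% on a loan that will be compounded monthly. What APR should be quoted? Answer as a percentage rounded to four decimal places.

4.0924%

(1 + r/12)^12 − 1 = 0.0417, so 1 + r/12 = 1.0417^(1/12).
r/12 = 0.003410, so r = 0.040924 = 4.0924%.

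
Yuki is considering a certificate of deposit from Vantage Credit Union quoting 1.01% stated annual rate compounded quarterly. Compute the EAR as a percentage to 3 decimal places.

1.014%

EAR = (1 + 0.0101/4)^4 − 1.
= 1.010138 − 1 = 1.014%.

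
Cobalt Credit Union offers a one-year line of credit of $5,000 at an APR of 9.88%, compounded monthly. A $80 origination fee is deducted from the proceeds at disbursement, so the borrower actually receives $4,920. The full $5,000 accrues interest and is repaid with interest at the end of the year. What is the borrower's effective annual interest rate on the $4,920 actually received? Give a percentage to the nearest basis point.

12.13%

Amount owed after one year: 5,000 × (1 + 0.0988/12)^12 = 5,000 × 1.103399 = $5,517.00.
Effective rate on net proceeds: 5,517.00 / 4,920 − 1 = 0.121341 = 12.13%.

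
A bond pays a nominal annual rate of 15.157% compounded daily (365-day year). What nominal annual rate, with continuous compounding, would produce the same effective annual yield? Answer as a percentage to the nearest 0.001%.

EAR = (1 + 0.15157/365)^365 − 1 = 0.163623.
Equivalent continuous rate: r = ln(1 + 0.163623) = 0.151539 = 15.154%.

15.154%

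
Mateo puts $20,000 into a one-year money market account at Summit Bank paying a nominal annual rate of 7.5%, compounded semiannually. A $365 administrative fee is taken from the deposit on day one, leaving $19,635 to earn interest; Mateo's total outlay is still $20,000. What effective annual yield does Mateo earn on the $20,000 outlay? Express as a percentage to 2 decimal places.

5.68%

Value after one year: 19,635 × (1 + 0.075/2)^2 = 19,635 × 1.076406 = $21,135.24.
Effective yield on the $20,000 outlay: 21,135.24 / 20,000 − 1 = 0.056762 = 5.68%.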